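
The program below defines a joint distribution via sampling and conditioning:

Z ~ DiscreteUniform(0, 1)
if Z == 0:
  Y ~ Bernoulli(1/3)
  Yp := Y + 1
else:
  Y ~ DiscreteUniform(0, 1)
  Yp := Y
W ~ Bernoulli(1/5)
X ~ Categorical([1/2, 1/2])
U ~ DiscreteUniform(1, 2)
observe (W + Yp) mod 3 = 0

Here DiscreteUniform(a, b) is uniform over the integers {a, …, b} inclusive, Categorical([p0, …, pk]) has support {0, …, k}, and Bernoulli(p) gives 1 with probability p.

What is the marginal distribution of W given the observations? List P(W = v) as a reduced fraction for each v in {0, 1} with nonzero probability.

Enumerate traces; 8 have nonzero weight after conditioning:
  (Z=0, Y=1, W=1, X=0, U=1) weight 1/120
  (Z=0, Y=1, W=1, X=0, U=2) weight 1/120
  (Z=0, Y=1, W=1, X=1, U=1) weight 1/120
  (Z=0, Y=1, W=1, X=1, U=2) weight 1/120
  (Z=1, Y=0, W=0, X=0, U=1) weight 1/20
  (Z=1, Y=0, W=0, X=0, U=2) weight 1/20
  (Z=1, Y=0, W=0, X=1, U=1) weight 1/20
  (Z=1, Y=0, W=0, X=1, U=2) weight 1/20
Group by W:
  weight(W=0) = 1/5
  weight(W=1) = 1/30
Total weight = 1/5 + 1/30 = 7/30
P(W=0 | obs) = 1/5 / 7/30 = 6/7
P(W=1 | obs) = 1/30 / 7/30 = 1/7

P(W=0) = 6/7, P(W=1) = 1/7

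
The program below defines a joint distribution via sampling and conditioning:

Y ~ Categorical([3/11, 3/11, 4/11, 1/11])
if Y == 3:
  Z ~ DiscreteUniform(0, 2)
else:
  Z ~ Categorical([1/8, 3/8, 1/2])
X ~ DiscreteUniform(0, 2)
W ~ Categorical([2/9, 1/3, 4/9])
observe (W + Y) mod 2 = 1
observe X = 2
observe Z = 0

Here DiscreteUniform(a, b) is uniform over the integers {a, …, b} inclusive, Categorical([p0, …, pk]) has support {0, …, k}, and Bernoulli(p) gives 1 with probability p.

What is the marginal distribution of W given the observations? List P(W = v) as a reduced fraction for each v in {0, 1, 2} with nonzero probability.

Enumerate traces; 6 have nonzero weight after conditioning:
  (Y=0, Z=0, X=2, W=1) weight 1/264
  (Y=1, Z=0, X=2, W=0) weight 1/396
  (Y=1, Z=0, X=2, W=2) weight 1/198
  (Y=2, Z=0, X=2, W=1) weight 1/198
  (Y=3, Z=0, X=2, W=0) weight 2/891
  (Y=3, Z=0, X=2, W=2) weight 4/891
Group by W:
  weight(W=0) = 17/3564
  weight(W=1) = 7/792
  weight(W=2) = 17/1782
Total weight = 17/3564 + 7/792 + 17/1782 = 5/216
P(W=0 | obs) = 17/3564 / 5/216 = 34/165
P(W=1 | obs) = 7/792 / 5/216 = 21/55
P(W=2 | obs) = 17/1782 / 5/216 = 68/165

P(W=0) = 34/165, P(W=1) = 21/55, P(W=2) = 68/165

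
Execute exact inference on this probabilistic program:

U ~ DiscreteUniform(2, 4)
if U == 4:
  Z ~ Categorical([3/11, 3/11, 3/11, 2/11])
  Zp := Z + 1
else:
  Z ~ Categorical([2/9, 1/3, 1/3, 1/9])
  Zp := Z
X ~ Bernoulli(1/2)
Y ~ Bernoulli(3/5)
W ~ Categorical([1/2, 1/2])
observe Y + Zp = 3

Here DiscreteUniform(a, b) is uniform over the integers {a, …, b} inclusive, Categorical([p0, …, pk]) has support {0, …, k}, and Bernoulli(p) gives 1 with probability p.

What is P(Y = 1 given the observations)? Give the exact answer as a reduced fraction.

Enumerate traces; 24 have nonzero weight after conditioning:
  (U=2, Z=2, X=0, Y=1, W=0) weight 1/60
  (U=2, Z=2, X=0, Y=1, W=1) weight 1/60
  (U=2, Z=2, X=1, Y=1, W=0) weight 1/60
  (U=2, Z=2, X=1, Y=1, W=1) weight 1/60
  (U=2, Z=3, X=0, Y=0, W=0) weight 1/270
  (U=2, Z=3, X=0, Y=0, W=1) weight 1/270
  (U=2, Z=3, X=1, Y=0, W=0) weight 1/270
  (U=2, Z=3, X=1, Y=0, W=1) weight 1/270
  … 16 more
Group by Y:
  weight(Y=0) = 98/1485
  weight(Y=1) = 31/165
Total weight = 98/1485 + 31/165 = 377/1485
P(Y=0 | obs) = 98/1485 / 377/1485 = 98/377
P(Y=1 | obs) = 31/165 / 377/1485 = 279/377

P(Y = 1 | obs) = 279/377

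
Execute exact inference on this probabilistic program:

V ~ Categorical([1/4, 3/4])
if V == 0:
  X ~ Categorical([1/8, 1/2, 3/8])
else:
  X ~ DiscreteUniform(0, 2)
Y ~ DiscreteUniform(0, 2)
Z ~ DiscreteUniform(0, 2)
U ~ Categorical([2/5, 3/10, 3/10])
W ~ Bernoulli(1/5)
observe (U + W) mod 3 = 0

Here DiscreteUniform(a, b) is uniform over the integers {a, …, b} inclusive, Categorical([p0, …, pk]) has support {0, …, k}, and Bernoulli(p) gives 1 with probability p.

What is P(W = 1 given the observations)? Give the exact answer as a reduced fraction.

P(W = 1 | obs) = 3/19

Enumerate traces; 108 have nonzero weight after conditioning:
  (V=0, X=0, Y=0, Z=0, U=0, W=0) weight 1/900
  (V=0, X=0, Y=0, Z=0, U=2, W=1) weight 1/4800
  (V=0, X=0, Y=0, Z=1, U=0, W=0) weight 1/900
  (V=0, X=0, Y=0, Z=1, U=2, W=1) weight 1/4800
  (V=0, X=0, Y=0, Z=2, U=0, W=0) weight 1/900
  (V=0, X=0, Y=0, Z=2, U=2, W=1) weight 1/4800
  (V=0, X=0, Y=1, Z=0, U=0, W=0) weight 1/900
  (V=0, X=0, Y=1, Z=0, U=2, W=1) weight 1/4800
  … 100 more
Group by W:
  weight(W=0) = 8/25
  weight(W=1) = 3/50
Total weight = 8/25 + 3/50 = 19/50
P(W=0 | obs) = 8/25 / 19/50 = 16/19
P(W=1 | obs) = 3/50 / 19/50 = 3/19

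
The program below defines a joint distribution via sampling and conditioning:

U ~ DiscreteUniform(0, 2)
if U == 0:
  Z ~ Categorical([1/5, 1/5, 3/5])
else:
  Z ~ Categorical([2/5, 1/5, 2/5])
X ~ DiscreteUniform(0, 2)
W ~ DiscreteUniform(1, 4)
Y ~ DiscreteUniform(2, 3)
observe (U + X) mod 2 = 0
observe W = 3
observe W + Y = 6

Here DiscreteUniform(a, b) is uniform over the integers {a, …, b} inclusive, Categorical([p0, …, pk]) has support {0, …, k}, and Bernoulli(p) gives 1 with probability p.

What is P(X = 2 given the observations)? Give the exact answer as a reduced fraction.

Enumerate traces; 15 have nonzero weight after conditioning:
  (U=0, Z=0, X=0, W=3, Y=3) weight 1/360
  (U=0, Z=0, X=2, W=3, Y=3) weight 1/360
  (U=0, Z=1, X=0, W=3, Y=3) weight 1/360
  (U=0, Z=1, X=2, W=3, Y=3) weight 1/360
  (U=0, Z=2, X=0, W=3, Y=3) weight 1/120
  (U=0, Z=2, X=2, W=3, Y=3) weight 1/120
  (U=1, Z=0, X=1, W=3, Y=3) weight 1/180
  (U=1, Z=1, X=1, W=3, Y=3) weight 1/360
  … 7 more
Group by X:
  weight(X=0) = 1/36
  weight(X=1) = 1/72
  weight(X=2) = 1/36
Total weight = 1/36 + 1/72 + 1/36 = 5/72
P(X=0 | obs) = 1/36 / 5/72 = 2/5
P(X=1 | obs) = 1/72 / 5/72 = 1/5
P(X=2 | obs) = 1/36 / 5/72 = 2/5

P(X = 2 | obs) = 2/5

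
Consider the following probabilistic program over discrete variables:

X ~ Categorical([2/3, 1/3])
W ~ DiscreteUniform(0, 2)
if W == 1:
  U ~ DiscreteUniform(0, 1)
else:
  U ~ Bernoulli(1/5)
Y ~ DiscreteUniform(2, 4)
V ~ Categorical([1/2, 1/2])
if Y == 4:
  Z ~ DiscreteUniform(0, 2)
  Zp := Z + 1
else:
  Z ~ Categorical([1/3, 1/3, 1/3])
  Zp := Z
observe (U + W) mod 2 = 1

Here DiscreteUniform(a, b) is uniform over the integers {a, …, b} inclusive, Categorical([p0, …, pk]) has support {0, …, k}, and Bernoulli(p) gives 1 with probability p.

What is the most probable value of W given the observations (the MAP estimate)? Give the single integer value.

argmax_v P(W = v | obs) = 1

Enumerate traces; 108 have nonzero weight after conditioning:
  (X=0, W=0, U=1, Y=2, V=0, Z=0) weight 1/405
  (X=0, W=0, U=1, Y=2, V=0, Z=1) weight 1/405
  (X=0, W=0, U=1, Y=2, V=0, Z=2) weight 1/405
  (X=0, W=0, U=1, Y=2, V=1, Z=0) weight 1/405
  (X=0, W=0, U=1, Y=2, V=1, Z=1) weight 1/405
  (X=0, W=0, U=1, Y=2, V=1, Z=2) weight 1/405
  (X=0, W=0, U=1, Y=3, V=0, Z=0) weight 1/405
  (X=0, W=0, U=1, Y=3, V=0, Z=1) weight 1/405
  (X=0, W=1, U=0, Y=2, V=0, Z=0) weight 1/162
  (X=0, W=2, U=1, Y=2, V=0, Z=0) weight 1/405
  … 98 more
Group by W:
  weight(W=0) = 1/15
  weight(W=1) = 1/6
  weight(W=2) = 1/15
Total weight = 1/15 + 1/6 + 1/15 = 3/10
P(W=0 | obs) = 1/15 / 3/10 = 2/9
P(W=1 | obs) = 1/6 / 3/10 = 5/9
P(W=2 | obs) = 1/15 / 3/10 = 2/9
argmax = 1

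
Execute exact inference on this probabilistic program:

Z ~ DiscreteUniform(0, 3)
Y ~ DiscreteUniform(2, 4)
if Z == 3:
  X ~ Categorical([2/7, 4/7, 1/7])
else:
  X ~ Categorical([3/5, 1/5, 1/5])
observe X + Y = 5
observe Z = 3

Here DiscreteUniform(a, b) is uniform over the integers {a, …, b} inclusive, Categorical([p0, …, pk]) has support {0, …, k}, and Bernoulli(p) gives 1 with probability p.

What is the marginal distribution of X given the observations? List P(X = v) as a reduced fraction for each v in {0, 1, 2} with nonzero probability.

P(X=1) = 4/5, P(X=2) = 1/5

Enumerate traces; 2 have nonzero weight after conditioning:
  (Z=3, Y=3, X=2) weight 1/84
  (Z=3, Y=4, X=1) weight 1/21
Group by X:
  weight(X=1) = 1/21
  weight(X=2) = 1/84
Total weight = 1/21 + 1/84 = 5/84
P(X=1 | obs) = 1/21 / 5/84 = 4/5
P(X=2 | obs) = 1/84 / 5/84 = 1/5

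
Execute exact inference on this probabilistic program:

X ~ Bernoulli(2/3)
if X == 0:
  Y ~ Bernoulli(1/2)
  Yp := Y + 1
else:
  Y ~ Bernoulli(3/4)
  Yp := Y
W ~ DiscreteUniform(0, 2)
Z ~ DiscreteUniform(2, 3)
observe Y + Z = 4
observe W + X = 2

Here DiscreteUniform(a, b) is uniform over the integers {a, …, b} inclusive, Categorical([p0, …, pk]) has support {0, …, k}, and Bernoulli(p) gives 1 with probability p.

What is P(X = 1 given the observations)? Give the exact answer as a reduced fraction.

P(X = 1 | obs) = 3/4

Enumerate traces; 2 have nonzero weight after conditioning:
  (X=0, Y=1, W=2, Z=3) weight 1/36
  (X=1, Y=1, W=1, Z=3) weight 1/12
Group by X:
  weight(X=0) = 1/36
  weight(X=1) = 1/12
Total weight = 1/36 + 1/12 = 1/9
P(X=0 | obs) = 1/36 / 1/9 = 1/4
P(X=1 | obs) = 1/12 / 1/9 = 3/4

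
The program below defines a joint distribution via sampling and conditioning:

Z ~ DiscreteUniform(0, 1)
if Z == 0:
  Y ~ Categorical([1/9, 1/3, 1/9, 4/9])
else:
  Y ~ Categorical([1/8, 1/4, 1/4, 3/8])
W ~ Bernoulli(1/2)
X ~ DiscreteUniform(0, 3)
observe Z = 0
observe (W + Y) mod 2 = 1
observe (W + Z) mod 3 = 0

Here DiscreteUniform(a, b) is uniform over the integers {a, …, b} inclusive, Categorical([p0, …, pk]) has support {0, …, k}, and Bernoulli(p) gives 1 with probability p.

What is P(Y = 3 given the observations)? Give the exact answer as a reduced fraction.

P(Y = 3 | obs) = 4/7

Enumerate traces; 8 have nonzero weight after conditioning:
  (Z=0, Y=1, W=0, X=0) weight 1/48
  (Z=0, Y=1, W=0, X=1) weight 1/48
  (Z=0, Y=1, W=0, X=2) weight 1/48
  (Z=0, Y=1, W=0, X=3) weight 1/48
  (Z=0, Y=3, W=0, X=0) weight 1/36
  (Z=0, Y=3, W=0, X=1) weight 1/36
  (Z=0, Y=3, W=0, X=2) weight 1/36
  (Z=0, Y=3, W=0, X=3) weight 1/36
Group by Y:
  weight(Y=1) = 1/12
  weight(Y=3) = 1/9
Total weight = 1/12 + 1/9 = 7/36
P(Y=1 | obs) = 1/12 / 7/36 = 3/7
P(Y=3 | obs) = 1/9 / 7/36 = 4/7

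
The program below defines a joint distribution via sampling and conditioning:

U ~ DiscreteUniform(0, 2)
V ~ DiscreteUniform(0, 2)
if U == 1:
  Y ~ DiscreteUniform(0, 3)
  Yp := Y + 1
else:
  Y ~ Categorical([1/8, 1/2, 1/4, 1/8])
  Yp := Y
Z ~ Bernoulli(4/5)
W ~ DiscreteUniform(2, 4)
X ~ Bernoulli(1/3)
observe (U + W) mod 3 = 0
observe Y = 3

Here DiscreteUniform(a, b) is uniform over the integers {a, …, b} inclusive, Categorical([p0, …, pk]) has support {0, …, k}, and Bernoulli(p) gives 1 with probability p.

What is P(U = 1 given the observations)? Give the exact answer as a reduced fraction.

P(U = 1 | obs) = 1/2

Enumerate traces; 36 have nonzero weight after conditioning:
  (U=0, V=0, Y=3, Z=0, W=3, X=0) weight 1/1620
  (U=0, V=0, Y=3, Z=0, W=3, X=1) weight 1/3240
  (U=0, V=0, Y=3, Z=1, W=3, X=0) weight 1/405
  (U=0, V=0, Y=3, Z=1, W=3, X=1) weight 1/810
  (U=0, V=1, Y=3, Z=0, W=3, X=0) weight 1/1620
  (U=0, V=1, Y=3, Z=0, W=3, X=1) weight 1/3240
  (U=0, V=1, Y=3, Z=1, W=3, X=0) weight 1/405
  (U=0, V=1, Y=3, Z=1, W=3, X=1) weight 1/810
  (U=1, V=0, Y=3, Z=0, W=2, X=0) weight 1/810
  (U=2, V=0, Y=3, Z=0, W=4, X=0) weight 1/1620
  … 26 more
Group by U:
  weight(U=0) = 1/72
  weight(U=1) = 1/36
  weight(U=2) = 1/72
Total weight = 1/72 + 1/36 + 1/72 = 1/18
P(U=0 | obs) = 1/72 / 1/18 = 1/4
P(U=1 | obs) = 1/36 / 1/18 = 1/2
P(U=2 | obs) = 1/72 / 1/18 = 1/4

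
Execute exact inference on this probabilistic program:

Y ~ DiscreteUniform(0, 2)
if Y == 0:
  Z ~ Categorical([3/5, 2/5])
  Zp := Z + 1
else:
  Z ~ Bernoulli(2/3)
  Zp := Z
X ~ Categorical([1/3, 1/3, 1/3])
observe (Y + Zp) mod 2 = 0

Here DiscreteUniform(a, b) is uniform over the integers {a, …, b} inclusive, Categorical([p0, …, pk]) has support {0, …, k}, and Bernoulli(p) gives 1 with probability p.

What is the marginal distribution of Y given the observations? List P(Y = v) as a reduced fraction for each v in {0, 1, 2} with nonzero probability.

Enumerate traces; 9 have nonzero weight after conditioning:
  (Y=0, Z=1, X=0) weight 2/45
  (Y=0, Z=1, X=1) weight 2/45
  (Y=0, Z=1, X=2) weight 2/45
  (Y=1, Z=1, X=0) weight 2/27
  (Y=1, Z=1, X=1) weight 2/27
  (Y=1, Z=1, X=2) weight 2/27
  (Y=2, Z=0, X=0) weight 1/27
  (Y=2, Z=0, X=1) weight 1/27
  … 1 more
Group by Y:
  weight(Y=0) = 2/15
  weight(Y=1) = 2/9
  weight(Y=2) = 1/9
Total weight = 2/15 + 2/9 + 1/9 = 7/15
P(Y=0 | obs) = 2/15 / 7/15 = 2/7
P(Y=1 | obs) = 2/9 / 7/15 = 10/21
P(Y=2 | obs) = 1/9 / 7/15 = 5/21

P(Y=0) = 2/7, P(Y=1) = 10/21, P(Y=2) = 5/21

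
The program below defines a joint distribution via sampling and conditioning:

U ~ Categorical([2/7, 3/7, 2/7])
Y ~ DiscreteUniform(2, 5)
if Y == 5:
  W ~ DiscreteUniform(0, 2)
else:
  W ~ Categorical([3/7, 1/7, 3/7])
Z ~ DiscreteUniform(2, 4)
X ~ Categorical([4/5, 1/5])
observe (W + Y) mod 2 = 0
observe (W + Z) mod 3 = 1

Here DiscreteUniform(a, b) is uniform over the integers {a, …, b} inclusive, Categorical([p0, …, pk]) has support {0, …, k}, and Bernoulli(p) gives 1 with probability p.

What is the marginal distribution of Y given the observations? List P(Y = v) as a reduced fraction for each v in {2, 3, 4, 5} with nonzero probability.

P(Y=2) = 9/23, P(Y=3) = 3/46, P(Y=4) = 9/23, P(Y=5) = 7/46

Enumerate traces; 36 have nonzero weight after conditioning:
  (U=0, Y=2, W=0, Z=4, X=0) weight 2/245
  (U=0, Y=2, W=0, Z=4, X=1) weight 1/490
  (U=0, Y=2, W=2, Z=2, X=0) weight 2/245
  (U=0, Y=2, W=2, Z=2, X=1) weight 1/490
  (U=0, Y=3, W=1, Z=3, X=0) weight 2/735
  (U=0, Y=3, W=1, Z=3, X=1) weight 1/1470
  (U=0, Y=4, W=0, Z=4, X=0) weight 2/245
  (U=0, Y=4, W=0, Z=4, X=1) weight 1/490
  (U=0, Y=5, W=1, Z=3, X=0) weight 2/315
  … 27 more
Group by Y:
  weight(Y=2) = 1/14
  weight(Y=3) = 1/84
  weight(Y=4) = 1/14
  weight(Y=5) = 1/36
Total weight = 1/14 + 1/84 + 1/14 + 1/36 = 23/126
P(Y=2 | obs) = 1/14 / 23/126 = 9/23
P(Y=3 | obs) = 1/84 / 23/126 = 3/46
P(Y=4 | obs) = 1/14 / 23/126 = 9/23
P(Y=5 | obs) = 1/36 / 23/126 = 7/46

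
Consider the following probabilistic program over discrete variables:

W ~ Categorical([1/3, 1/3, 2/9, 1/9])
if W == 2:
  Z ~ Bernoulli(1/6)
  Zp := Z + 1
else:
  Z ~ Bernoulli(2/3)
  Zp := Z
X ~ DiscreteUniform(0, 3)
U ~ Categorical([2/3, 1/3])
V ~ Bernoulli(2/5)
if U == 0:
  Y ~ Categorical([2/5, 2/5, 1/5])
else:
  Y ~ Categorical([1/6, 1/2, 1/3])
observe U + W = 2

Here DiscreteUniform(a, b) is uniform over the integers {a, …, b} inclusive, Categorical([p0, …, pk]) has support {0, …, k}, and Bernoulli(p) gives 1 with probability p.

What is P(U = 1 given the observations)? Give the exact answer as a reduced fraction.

Enumerate traces; 96 have nonzero weight after conditioning:
  (W=1, Z=0, X=0, U=1, V=0, Y=0) weight 1/1080
  (W=1, Z=0, X=0, U=1, V=0, Y=1) weight 1/360
  (W=1, Z=0, X=0, U=1, V=0, Y=2) weight 1/540
  (W=1, Z=0, X=0, U=1, V=1, Y=0) weight 1/1620
  (W=1, Z=0, X=0, U=1, V=1, Y=1) weight 1/540
  (W=1, Z=0, X=0, U=1, V=1, Y=2) weight 1/810
  (W=1, Z=0, X=1, U=1, V=0, Y=0) weight 1/1080
  (W=1, Z=0, X=1, U=1, V=0, Y=1) weight 1/360
  (W=2, Z=0, X=0, U=0, V=0, Y=0) weight 1/135
  … 87 more
Group by U:
  weight(U=0) = 4/27
  weight(U=1) = 1/9
Total weight = 4/27 + 1/9 = 7/27
P(U=0 | obs) = 4/27 / 7/27 = 4/7
P(U=1 | obs) = 1/9 / 7/27 = 3/7

P(U = 1 | obs) = 3/7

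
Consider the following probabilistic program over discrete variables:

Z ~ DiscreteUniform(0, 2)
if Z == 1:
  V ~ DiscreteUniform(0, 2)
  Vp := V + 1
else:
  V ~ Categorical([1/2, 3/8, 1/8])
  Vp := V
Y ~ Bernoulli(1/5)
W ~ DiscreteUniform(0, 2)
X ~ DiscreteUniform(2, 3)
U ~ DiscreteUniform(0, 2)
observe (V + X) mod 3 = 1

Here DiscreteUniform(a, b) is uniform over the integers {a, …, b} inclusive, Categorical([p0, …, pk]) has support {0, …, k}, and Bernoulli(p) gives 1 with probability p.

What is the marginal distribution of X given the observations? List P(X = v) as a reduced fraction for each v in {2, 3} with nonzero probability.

P(X=2) = 7/20, P(X=3) = 13/20

Enumerate traces; 108 have nonzero weight after conditioning:
  (Z=0, V=1, Y=0, W=0, X=3, U=0) weight 1/180
  (Z=0, V=1, Y=0, W=0, X=3, U=1) weight 1/180
  (Z=0, V=1, Y=0, W=0, X=3, U=2) weight 1/180
  (Z=0, V=1, Y=0, W=1, X=3, U=0) weight 1/180
  (Z=0, V=1, Y=0, W=1, X=3, U=1) weight 1/180
  (Z=0, V=1, Y=0, W=1, X=3, U=2) weight 1/180
  (Z=0, V=1, Y=0, W=2, X=3, U=0) weight 1/180
  (Z=0, V=1, Y=0, W=2, X=3, U=1) weight 1/180
  (Z=0, V=2, Y=0, W=0, X=2, U=0) weight 1/540
  … 99 more
Group by X:
  weight(X=2) = 7/72
  weight(X=3) = 13/72
Total weight = 7/72 + 13/72 = 5/18
P(X=2 | obs) = 7/72 / 5/18 = 7/20
P(X=3 | obs) = 13/72 / 5/18 = 13/20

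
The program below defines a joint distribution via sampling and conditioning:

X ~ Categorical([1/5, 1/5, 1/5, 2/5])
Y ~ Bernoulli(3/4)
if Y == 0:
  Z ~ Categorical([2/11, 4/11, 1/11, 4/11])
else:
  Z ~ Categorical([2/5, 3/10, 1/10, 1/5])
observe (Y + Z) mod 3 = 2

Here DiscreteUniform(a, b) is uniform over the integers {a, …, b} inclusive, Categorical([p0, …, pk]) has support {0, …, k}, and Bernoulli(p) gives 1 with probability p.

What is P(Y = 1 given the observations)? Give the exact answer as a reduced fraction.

P(Y = 1 | obs) = 99/109

Enumerate traces; 8 have nonzero weight after conditioning:
  (X=0, Y=0, Z=2) weight 1/220
  (X=0, Y=1, Z=1) weight 9/200
  (X=1, Y=0, Z=2) weight 1/220
  (X=1, Y=1, Z=1) weight 9/200
  (X=2, Y=0, Z=2) weight 1/220
  (X=2, Y=1, Z=1) weight 9/200
  (X=3, Y=0, Z=2) weight 1/110
  (X=3, Y=1, Z=1) weight 9/100
Group by Y:
  weight(Y=0) = 1/44
  weight(Y=1) = 9/40
Total weight = 1/44 + 9/40 = 109/440
P(Y=0 | obs) = 1/44 / 109/440 = 10/109
P(Y=1 | obs) = 9/40 / 109/440 = 99/109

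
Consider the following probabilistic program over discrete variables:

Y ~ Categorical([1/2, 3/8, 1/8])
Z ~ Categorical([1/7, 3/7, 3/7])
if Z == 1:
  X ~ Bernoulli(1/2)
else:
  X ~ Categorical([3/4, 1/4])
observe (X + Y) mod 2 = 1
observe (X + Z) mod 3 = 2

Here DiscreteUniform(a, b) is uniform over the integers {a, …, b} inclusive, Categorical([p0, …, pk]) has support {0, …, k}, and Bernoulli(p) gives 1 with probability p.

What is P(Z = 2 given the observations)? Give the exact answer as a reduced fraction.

Enumerate traces; 3 have nonzero weight after conditioning:
  (Y=0, Z=1, X=1) weight 3/28
  (Y=1, Z=2, X=0) weight 27/224
  (Y=2, Z=1, X=1) weight 3/112
Group by Z:
  weight(Z=1) = 15/112
  weight(Z=2) = 27/224
Total weight = 15/112 + 27/224 = 57/224
P(Z=1 | obs) = 15/112 / 57/224 = 10/19
P(Z=2 | obs) = 27/224 / 57/224 = 9/19

P(Z = 2 | obs) = 9/19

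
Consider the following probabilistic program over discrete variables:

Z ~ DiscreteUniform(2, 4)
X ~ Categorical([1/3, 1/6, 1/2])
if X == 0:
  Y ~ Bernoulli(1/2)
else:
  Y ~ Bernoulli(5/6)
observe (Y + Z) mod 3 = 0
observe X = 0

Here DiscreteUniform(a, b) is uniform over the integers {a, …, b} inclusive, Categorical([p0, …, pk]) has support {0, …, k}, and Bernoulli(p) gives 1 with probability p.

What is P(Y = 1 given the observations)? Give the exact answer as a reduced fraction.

P(Y = 1 | obs) = 1/2

Enumerate traces; 2 have nonzero weight after conditioning:
  (Z=2, X=0, Y=1) weight 1/18
  (Z=3, X=0, Y=0) weight 1/18
Group by Y:
  weight(Y=0) = 1/18
  weight(Y=1) = 1/18
Total weight = 1/18 + 1/18 = 1/9
P(Y=0 | obs) = 1/18 / 1/9 = 1/2
P(Y=1 | obs) = 1/18 / 1/9 = 1/2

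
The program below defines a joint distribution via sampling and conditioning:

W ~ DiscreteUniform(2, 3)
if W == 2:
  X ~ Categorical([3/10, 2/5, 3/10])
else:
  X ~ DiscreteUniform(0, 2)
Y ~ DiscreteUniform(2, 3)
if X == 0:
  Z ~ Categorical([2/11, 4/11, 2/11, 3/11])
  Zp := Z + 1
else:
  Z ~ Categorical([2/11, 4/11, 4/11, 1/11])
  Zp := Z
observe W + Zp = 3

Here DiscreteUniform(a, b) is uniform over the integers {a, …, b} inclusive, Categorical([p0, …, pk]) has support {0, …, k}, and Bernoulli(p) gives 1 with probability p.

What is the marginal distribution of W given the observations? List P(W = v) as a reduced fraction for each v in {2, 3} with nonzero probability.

Enumerate traces; 10 have nonzero weight after conditioning:
  (W=2, X=0, Y=2, Z=0) weight 3/220
  (W=2, X=0, Y=3, Z=0) weight 3/220
  (W=2, X=1, Y=2, Z=1) weight 2/55
  (W=2, X=1, Y=3, Z=1) weight 2/55
  (W=2, X=2, Y=2, Z=1) weight 3/110
  (W=2, X=2, Y=3, Z=1) weight 3/110
  (W=3, X=1, Y=2, Z=0) weight 1/66
  (W=3, X=1, Y=3, Z=0) weight 1/66
  … 2 more
Group by W:
  weight(W=2) = 17/110
  weight(W=3) = 2/33
Total weight = 17/110 + 2/33 = 71/330
P(W=2 | obs) = 17/110 / 71/330 = 51/71
P(W=3 | obs) = 2/33 / 71/330 = 20/71

P(W=2) = 51/71, P(W=3) = 20/71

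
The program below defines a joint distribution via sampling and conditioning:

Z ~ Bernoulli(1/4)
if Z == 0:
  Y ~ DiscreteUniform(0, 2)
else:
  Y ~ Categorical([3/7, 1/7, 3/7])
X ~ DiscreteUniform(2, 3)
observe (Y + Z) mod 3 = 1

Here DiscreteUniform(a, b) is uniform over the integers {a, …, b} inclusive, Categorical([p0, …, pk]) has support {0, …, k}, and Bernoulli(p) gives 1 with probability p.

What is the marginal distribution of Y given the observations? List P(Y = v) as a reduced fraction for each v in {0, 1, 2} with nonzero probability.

Enumerate traces; 4 have nonzero weight after conditioning:
  (Z=0, Y=1, X=2) weight 1/8
  (Z=0, Y=1, X=3) weight 1/8
  (Z=1, Y=0, X=2) weight 3/56
  (Z=1, Y=0, X=3) weight 3/56
Group by Y:
  weight(Y=0) = 3/28
  weight(Y=1) = 1/4
Total weight = 3/28 + 1/4 = 5/14
P(Y=0 | obs) = 3/28 / 5/14 = 3/10
P(Y=1 | obs) = 1/4 / 5/14 = 7/10

P(Y=0) = 3/10, P(Y=1) = 7/10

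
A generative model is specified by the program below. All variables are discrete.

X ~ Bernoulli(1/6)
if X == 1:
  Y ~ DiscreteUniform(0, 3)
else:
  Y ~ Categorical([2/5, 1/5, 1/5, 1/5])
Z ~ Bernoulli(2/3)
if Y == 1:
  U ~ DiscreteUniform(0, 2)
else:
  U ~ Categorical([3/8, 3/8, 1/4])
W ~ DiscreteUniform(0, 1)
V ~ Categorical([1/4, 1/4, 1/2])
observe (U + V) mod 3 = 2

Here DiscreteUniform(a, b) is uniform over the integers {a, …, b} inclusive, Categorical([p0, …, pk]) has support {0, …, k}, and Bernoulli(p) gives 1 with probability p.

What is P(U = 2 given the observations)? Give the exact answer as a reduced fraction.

P(U = 2 | obs) = 154/787

Enumerate traces; 96 have nonzero weight after conditioning:
  (X=0, Y=0, Z=0, U=0, W=0, V=2) weight 1/96
  (X=0, Y=0, Z=0, U=0, W=1, V=2) weight 1/96
  (X=0, Y=0, Z=0, U=1, W=0, V=1) weight 1/192
  (X=0, Y=0, Z=0, U=1, W=1, V=1) weight 1/192
  (X=0, Y=0, Z=0, U=2, W=0, V=0) weight 1/288
  (X=0, Y=0, Z=0, U=2, W=1, V=0) weight 1/288
  (X=0, Y=0, Z=1, U=0, W=0, V=2) weight 1/48
  (X=0, Y=0, Z=1, U=0, W=1, V=2) weight 1/48
  … 88 more
Group by U:
  weight(U=0) = 211/1152
  weight(U=1) = 211/2304
  weight(U=2) = 77/1152
Total weight = 211/1152 + 211/2304 + 77/1152 = 787/2304
P(U=0 | obs) = 211/1152 / 787/2304 = 422/787
P(U=1 | obs) = 211/2304 / 787/2304 = 211/787
P(U=2 | obs) = 77/1152 / 787/2304 = 154/787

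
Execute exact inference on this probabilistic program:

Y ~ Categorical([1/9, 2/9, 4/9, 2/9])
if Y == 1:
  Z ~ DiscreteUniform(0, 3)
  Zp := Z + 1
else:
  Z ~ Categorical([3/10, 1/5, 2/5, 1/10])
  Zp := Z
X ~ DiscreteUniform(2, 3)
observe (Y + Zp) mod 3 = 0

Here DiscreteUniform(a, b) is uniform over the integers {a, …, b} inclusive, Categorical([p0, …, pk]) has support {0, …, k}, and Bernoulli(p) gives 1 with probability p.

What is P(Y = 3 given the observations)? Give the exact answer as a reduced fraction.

Enumerate traces; 12 have nonzero weight after conditioning:
  (Y=0, Z=0, X=2) weight 1/60
  (Y=0, Z=0, X=3) weight 1/60
  (Y=0, Z=3, X=2) weight 1/180
  (Y=0, Z=3, X=3) weight 1/180
  (Y=1, Z=1, X=2) weight 1/36
  (Y=1, Z=1, X=3) weight 1/36
  (Y=2, Z=1, X=2) weight 2/45
  (Y=2, Z=1, X=3) weight 2/45
  (Y=3, Z=0, X=2) weight 1/30
  … 3 more
Group by Y:
  weight(Y=0) = 2/45
  weight(Y=1) = 1/18
  weight(Y=2) = 4/45
  weight(Y=3) = 4/45
Total weight = 2/45 + 1/18 + 4/45 + 4/45 = 5/18
P(Y=0 | obs) = 2/45 / 5/18 = 4/25
P(Y=1 | obs) = 1/18 / 5/18 = 1/5
P(Y=2 | obs) = 4/45 / 5/18 = 8/25
P(Y=3 | obs) = 4/45 / 5/18 = 8/25

P(Y = 3 | obs) = 8/25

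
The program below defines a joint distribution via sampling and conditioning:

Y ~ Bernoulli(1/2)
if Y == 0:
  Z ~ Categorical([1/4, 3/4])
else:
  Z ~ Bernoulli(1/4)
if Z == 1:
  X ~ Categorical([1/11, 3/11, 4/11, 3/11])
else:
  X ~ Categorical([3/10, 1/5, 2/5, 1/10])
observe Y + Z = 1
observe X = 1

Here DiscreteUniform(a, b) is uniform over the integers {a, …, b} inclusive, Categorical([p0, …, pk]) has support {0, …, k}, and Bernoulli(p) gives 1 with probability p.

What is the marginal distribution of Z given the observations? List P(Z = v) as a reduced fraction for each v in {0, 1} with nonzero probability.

Enumerate traces; 2 have nonzero weight after conditioning:
  (Y=0, Z=1, X=1) weight 9/88
  (Y=1, Z=0, X=1) weight 3/40
Group by Z:
  weight(Z=0) = 3/40
  weight(Z=1) = 9/88
Total weight = 3/40 + 9/88 = 39/220
P(Z=0 | obs) = 3/40 / 39/220 = 11/26
P(Z=1 | obs) = 9/88 / 39/220 = 15/26

P(Z=0) = 11/26, P(Z=1) = 15/26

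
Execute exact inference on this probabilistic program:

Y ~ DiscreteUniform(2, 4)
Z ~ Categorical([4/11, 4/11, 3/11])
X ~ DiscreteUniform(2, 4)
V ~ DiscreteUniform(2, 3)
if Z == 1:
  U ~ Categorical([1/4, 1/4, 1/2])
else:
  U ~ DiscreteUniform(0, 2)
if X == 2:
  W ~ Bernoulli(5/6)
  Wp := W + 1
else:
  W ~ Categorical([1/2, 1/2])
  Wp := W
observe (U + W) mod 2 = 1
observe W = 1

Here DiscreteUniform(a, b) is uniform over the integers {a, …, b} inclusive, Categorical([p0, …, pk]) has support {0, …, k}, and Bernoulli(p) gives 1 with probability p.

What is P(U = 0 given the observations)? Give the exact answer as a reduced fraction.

P(U = 0 | obs) = 10/23

Enumerate traces; 108 have nonzero weight after conditioning:
  (Y=2, Z=0, X=2, V=2, U=0, W=1) weight 5/891
  (Y=2, Z=0, X=2, V=2, U=2, W=1) weight 5/891
  (Y=2, Z=0, X=2, V=3, U=0, W=1) weight 5/891
  (Y=2, Z=0, X=2, V=3, U=2, W=1) weight 5/891
  (Y=2, Z=0, X=3, V=2, U=0, W=1) weight 1/297
  (Y=2, Z=0, X=3, V=2, U=2, W=1) weight 1/297
  (Y=2, Z=0, X=3, V=3, U=0, W=1) weight 1/297
  (Y=2, Z=0, X=3, V=3, U=2, W=1) weight 1/297
  … 100 more
Group by U:
  weight(U=0) = 5/27
  weight(U=2) = 13/54
Total weight = 5/27 + 13/54 = 23/54
P(U=0 | obs) = 5/27 / 23/54 = 10/23
P(U=2 | obs) = 13/54 / 23/54 = 13/23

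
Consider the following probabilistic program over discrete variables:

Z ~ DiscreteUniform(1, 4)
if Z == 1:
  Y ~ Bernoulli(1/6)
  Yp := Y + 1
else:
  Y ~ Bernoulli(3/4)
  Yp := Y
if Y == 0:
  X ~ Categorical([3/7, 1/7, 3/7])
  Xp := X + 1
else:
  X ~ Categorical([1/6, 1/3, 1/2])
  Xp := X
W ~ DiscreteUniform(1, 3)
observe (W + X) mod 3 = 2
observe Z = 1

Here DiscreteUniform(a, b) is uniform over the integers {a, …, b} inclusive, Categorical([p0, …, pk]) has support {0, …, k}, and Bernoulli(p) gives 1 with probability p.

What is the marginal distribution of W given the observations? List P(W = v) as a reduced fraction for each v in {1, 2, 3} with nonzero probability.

P(W=1) = 11/63, P(W=2) = 97/252, P(W=3) = 37/84

Enumerate traces; 6 have nonzero weight after conditioning:
  (Z=1, Y=0, X=0, W=2) weight 5/168
  (Z=1, Y=0, X=1, W=1) weight 5/504
  (Z=1, Y=0, X=2, W=3) weight 5/168
  (Z=1, Y=1, X=0, W=2) weight 1/432
  (Z=1, Y=1, X=1, W=1) weight 1/216
  (Z=1, Y=1, X=2, W=3) weight 1/144
Group by W:
  weight(W=1) = 11/756
  weight(W=2) = 97/3024
  weight(W=3) = 37/1008
Total weight = 11/756 + 97/3024 + 37/1008 = 1/12
P(W=1 | obs) = 11/756 / 1/12 = 11/63
P(W=2 | obs) = 97/3024 / 1/12 = 97/252
P(W=3 | obs) = 37/1008 / 1/12 = 37/84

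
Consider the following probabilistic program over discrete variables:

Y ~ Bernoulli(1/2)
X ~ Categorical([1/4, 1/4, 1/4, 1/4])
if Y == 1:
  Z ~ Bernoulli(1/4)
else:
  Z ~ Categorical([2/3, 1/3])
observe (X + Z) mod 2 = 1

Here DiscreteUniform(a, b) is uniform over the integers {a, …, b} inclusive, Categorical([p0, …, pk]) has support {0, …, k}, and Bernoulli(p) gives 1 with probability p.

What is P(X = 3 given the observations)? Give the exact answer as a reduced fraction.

Enumerate traces; 8 have nonzero weight after conditioning:
  (Y=0, X=0, Z=1) weight 1/24
  (Y=0, X=1, Z=0) weight 1/12
  (Y=0, X=2, Z=1) weight 1/24
  (Y=0, X=3, Z=0) weight 1/12
  (Y=1, X=0, Z=1) weight 1/32
  (Y=1, X=1, Z=0) weight 3/32
  (Y=1, X=2, Z=1) weight 1/32
  (Y=1, X=3, Z=0) weight 3/32
Group by X:
  weight(X=0) = 7/96
  weight(X=1) = 17/96
  weight(X=2) = 7/96
  weight(X=3) = 17/96
Total weight = 7/96 + 17/96 + 7/96 + 17/96 = 1/2
P(X=0 | obs) = 7/96 / 1/2 = 7/48
P(X=1 | obs) = 17/96 / 1/2 = 17/48
P(X=2 | obs) = 7/96 / 1/2 = 7/48
P(X=3 | obs) = 17/96 / 1/2 = 17/48

P(X = 3 | obs) = 17/48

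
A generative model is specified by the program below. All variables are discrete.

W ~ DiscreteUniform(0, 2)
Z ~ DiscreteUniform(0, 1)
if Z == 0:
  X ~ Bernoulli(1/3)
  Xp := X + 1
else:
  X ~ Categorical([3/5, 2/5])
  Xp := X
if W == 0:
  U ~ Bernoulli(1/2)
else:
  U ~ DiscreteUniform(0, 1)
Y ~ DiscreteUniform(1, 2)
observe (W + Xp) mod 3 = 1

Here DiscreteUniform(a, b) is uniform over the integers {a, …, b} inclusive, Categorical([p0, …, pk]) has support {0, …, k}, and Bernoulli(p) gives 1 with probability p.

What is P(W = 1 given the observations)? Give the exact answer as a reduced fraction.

P(W = 1 | obs) = 3/10

Enumerate traces; 16 have nonzero weight after conditioning:
  (W=0, Z=0, X=0, U=0, Y=1) weight 1/36
  (W=0, Z=0, X=0, U=0, Y=2) weight 1/36
  (W=0, Z=0, X=0, U=1, Y=1) weight 1/36
  (W=0, Z=0, X=0, U=1, Y=2) weight 1/36
  (W=0, Z=1, X=1, U=0, Y=1) weight 1/60
  (W=0, Z=1, X=1, U=0, Y=2) weight 1/60
  (W=0, Z=1, X=1, U=1, Y=1) weight 1/60
  (W=0, Z=1, X=1, U=1, Y=2) weight 1/60
  (W=1, Z=1, X=0, U=0, Y=1) weight 1/40
  (W=2, Z=0, X=1, U=0, Y=1) weight 1/72
  … 6 more
Group by W:
  weight(W=0) = 8/45
  weight(W=1) = 1/10
  weight(W=2) = 1/18
Total weight = 8/45 + 1/10 + 1/18 = 1/3
P(W=0 | obs) = 8/45 / 1/3 = 8/15
P(W=1 | obs) = 1/10 / 1/3 = 3/10
P(W=2 | obs) = 1/18 / 1/3 = 1/6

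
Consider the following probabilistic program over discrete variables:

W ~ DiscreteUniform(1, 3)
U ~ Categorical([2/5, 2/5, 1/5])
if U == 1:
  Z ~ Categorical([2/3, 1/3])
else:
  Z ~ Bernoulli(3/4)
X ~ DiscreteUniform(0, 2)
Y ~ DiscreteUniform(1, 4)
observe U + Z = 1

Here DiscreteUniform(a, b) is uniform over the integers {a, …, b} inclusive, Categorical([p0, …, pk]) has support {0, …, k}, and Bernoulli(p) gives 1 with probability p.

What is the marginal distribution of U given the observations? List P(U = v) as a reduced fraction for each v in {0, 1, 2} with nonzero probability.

Enumerate traces; 72 have nonzero weight after conditioning:
  (W=1, U=0, Z=1, X=0, Y=1) weight 1/120
  (W=1, U=0, Z=1, X=0, Y=2) weight 1/120
  (W=1, U=0, Z=1, X=0, Y=3) weight 1/120
  (W=1, U=0, Z=1, X=0, Y=4) weight 1/120
  (W=1, U=0, Z=1, X=1, Y=1) weight 1/120
  (W=1, U=0, Z=1, X=1, Y=2) weight 1/120
  (W=1, U=0, Z=1, X=1, Y=3) weight 1/120
  (W=1, U=0, Z=1, X=1, Y=4) weight 1/120
  (W=1, U=1, Z=0, X=0, Y=1) weight 1/135
  … 63 more
Group by U:
  weight(U=0) = 3/10
  weight(U=1) = 4/15
Total weight = 3/10 + 4/15 = 17/30
P(U=0 | obs) = 3/10 / 17/30 = 9/17
P(U=1 | obs) = 4/15 / 17/30 = 8/17

P(U=0) = 9/17, P(U=1) = 8/17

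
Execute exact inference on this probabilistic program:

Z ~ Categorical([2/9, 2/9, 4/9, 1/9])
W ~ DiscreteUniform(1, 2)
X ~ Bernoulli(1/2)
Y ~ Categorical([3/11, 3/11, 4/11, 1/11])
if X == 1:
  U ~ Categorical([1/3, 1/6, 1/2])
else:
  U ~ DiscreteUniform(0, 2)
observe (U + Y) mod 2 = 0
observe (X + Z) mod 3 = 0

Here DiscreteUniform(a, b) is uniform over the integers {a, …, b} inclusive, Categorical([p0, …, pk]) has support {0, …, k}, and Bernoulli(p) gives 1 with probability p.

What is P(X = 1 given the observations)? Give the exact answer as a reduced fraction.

Enumerate traces; 36 have nonzero weight after conditioning:
  (Z=0, W=1, X=0, Y=0, U=0) weight 1/198
  (Z=0, W=1, X=0, Y=0, U=2) weight 1/198
  (Z=0, W=1, X=0, Y=1, U=1) weight 1/198
  (Z=0, W=1, X=0, Y=2, U=0) weight 2/297
  (Z=0, W=1, X=0, Y=2, U=2) weight 2/297
  (Z=0, W=1, X=0, Y=3, U=1) weight 1/594
  (Z=0, W=2, X=0, Y=0, U=0) weight 1/198
  (Z=0, W=2, X=0, Y=0, U=2) weight 1/198
  (Z=2, W=1, X=1, Y=0, U=0) weight 1/99
  … 27 more
Group by X:
  weight(X=0) = 1/11
  weight(X=1) = 13/99
Total weight = 1/11 + 13/99 = 2/9
P(X=0 | obs) = 1/11 / 2/9 = 9/22
P(X=1 | obs) = 13/99 / 2/9 = 13/22

P(X = 1 | obs) = 13/22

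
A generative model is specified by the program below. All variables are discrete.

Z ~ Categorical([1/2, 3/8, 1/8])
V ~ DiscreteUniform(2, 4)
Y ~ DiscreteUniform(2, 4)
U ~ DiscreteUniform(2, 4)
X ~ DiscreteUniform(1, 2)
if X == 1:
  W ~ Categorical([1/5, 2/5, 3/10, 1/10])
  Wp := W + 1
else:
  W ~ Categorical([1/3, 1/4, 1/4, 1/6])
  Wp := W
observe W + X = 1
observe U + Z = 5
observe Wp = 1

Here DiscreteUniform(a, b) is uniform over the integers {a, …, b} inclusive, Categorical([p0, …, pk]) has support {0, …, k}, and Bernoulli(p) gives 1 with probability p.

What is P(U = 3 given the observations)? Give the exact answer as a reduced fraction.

P(U = 3 | obs) = 1/4

Enumerate traces; 18 have nonzero weight after conditioning:
  (Z=1, V=2, Y=2, U=4, X=1, W=0) weight 1/720
  (Z=1, V=2, Y=3, U=4, X=1, W=0) weight 1/720
  (Z=1, V=2, Y=4, U=4, X=1, W=0) weight 1/720
  (Z=1, V=3, Y=2, U=4, X=1, W=0) weight 1/720
  (Z=1, V=3, Y=3, U=4, X=1, W=0) weight 1/720
  (Z=1, V=3, Y=4, U=4, X=1, W=0) weight 1/720
  (Z=1, V=4, Y=2, U=4, X=1, W=0) weight 1/720
  (Z=1, V=4, Y=3, U=4, X=1, W=0) weight 1/720
  (Z=2, V=2, Y=2, U=3, X=1, W=0) weight 1/2160
  … 9 more
Group by U:
  weight(U=3) = 1/240
  weight(U=4) = 1/80
Total weight = 1/240 + 1/80 = 1/60
P(U=3 | obs) = 1/240 / 1/60 = 1/4
P(U=4 | obs) = 1/80 / 1/60 = 3/4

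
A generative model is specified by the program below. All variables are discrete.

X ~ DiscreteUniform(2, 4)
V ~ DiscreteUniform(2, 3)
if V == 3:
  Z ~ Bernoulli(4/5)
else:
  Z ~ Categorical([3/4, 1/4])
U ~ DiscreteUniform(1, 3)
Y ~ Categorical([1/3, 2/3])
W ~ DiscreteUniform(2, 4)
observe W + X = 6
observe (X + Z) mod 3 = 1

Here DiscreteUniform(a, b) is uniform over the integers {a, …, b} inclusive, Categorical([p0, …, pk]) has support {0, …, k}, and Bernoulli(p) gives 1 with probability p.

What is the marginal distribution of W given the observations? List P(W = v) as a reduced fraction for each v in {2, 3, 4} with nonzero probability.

Enumerate traces; 24 have nonzero weight after conditioning:
  (X=3, V=2, Z=1, U=1, Y=0, W=3) weight 1/648
  (X=3, V=2, Z=1, U=1, Y=1, W=3) weight 1/324
  (X=3, V=2, Z=1, U=2, Y=0, W=3) weight 1/648
  (X=3, V=2, Z=1, U=2, Y=1, W=3) weight 1/324
  (X=3, V=2, Z=1, U=3, Y=0, W=3) weight 1/648
  (X=3, V=2, Z=1, U=3, Y=1, W=3) weight 1/324
  (X=3, V=3, Z=1, U=1, Y=0, W=3) weight 2/405
  (X=3, V=3, Z=1, U=1, Y=1, W=3) weight 4/405
  (X=4, V=2, Z=0, U=1, Y=0, W=2) weight 1/216
  … 15 more
Group by W:
  weight(W=2) = 19/360
  weight(W=3) = 7/120
Total weight = 19/360 + 7/120 = 1/9
P(W=2 | obs) = 19/360 / 1/9 = 19/40
P(W=3 | obs) = 7/120 / 1/9 = 21/40

P(W=2) = 19/40, P(W=3) = 21/40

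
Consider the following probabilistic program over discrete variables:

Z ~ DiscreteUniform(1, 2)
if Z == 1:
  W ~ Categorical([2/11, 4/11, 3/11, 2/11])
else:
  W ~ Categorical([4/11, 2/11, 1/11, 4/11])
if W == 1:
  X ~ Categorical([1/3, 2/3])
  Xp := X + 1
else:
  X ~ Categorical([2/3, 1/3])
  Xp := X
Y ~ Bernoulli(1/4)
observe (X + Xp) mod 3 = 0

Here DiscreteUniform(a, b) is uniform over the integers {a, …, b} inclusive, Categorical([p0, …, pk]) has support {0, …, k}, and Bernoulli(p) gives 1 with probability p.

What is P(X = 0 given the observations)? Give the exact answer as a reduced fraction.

P(X = 0 | obs) = 8/11

Enumerate traces; 16 have nonzero weight after conditioning:
  (Z=1, W=0, X=0, Y=0) weight 1/22
  (Z=1, W=0, X=0, Y=1) weight 1/66
  (Z=1, W=1, X=1, Y=0) weight 1/11
  (Z=1, W=1, X=1, Y=1) weight 1/33
  (Z=1, W=2, X=0, Y=0) weight 3/44
  (Z=1, W=2, X=0, Y=1) weight 1/44
  (Z=1, W=3, X=0, Y=0) weight 1/22
  (Z=1, W=3, X=0, Y=1) weight 1/66
  … 8 more
Group by X:
  weight(X=0) = 16/33
  weight(X=1) = 2/11
Total weight = 16/33 + 2/11 = 2/3
P(X=0 | obs) = 16/33 / 2/3 = 8/11
P(X=1 | obs) = 2/11 / 2/3 = 3/11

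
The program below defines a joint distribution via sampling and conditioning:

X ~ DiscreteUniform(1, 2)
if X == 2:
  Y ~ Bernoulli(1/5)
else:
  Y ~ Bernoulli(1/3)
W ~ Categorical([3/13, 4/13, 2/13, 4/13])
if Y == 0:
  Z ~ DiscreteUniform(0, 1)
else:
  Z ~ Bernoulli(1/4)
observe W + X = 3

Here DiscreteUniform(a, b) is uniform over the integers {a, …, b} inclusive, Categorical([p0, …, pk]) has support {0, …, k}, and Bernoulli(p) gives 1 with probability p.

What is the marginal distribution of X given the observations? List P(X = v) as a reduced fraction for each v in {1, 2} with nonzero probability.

P(X=1) = 1/3, P(X=2) = 2/3

Enumerate traces; 8 have nonzero weight after conditioning:
  (X=1, Y=0, W=2, Z=0) weight 1/39
  (X=1, Y=0, W=2, Z=1) weight 1/39
  (X=1, Y=1, W=2, Z=0) weight 1/52
  (X=1, Y=1, W=2, Z=1) weight 1/156
  (X=2, Y=0, W=1, Z=0) weight 4/65
  (X=2, Y=0, W=1, Z=1) weight 4/65
  (X=2, Y=1, W=1, Z=0) weight 3/130
  (X=2, Y=1, W=1, Z=1) weight 1/130
Group by X:
  weight(X=1) = 1/13
  weight(X=2) = 2/13
Total weight = 1/13 + 2/13 = 3/13
P(X=1 | obs) = 1/13 / 3/13 = 1/3
P(X=2 | obs) = 2/13 / 3/13 = 2/3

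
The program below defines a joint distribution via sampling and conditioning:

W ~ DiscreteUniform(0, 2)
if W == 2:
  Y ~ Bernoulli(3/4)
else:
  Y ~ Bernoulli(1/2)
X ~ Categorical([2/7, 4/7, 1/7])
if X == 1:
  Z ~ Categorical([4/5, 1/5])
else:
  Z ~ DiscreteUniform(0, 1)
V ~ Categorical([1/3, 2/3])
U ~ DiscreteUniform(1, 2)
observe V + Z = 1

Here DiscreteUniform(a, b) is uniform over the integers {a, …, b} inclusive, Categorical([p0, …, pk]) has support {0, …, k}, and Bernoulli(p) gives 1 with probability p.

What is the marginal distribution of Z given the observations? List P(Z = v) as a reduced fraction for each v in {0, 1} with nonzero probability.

Enumerate traces; 72 have nonzero weight after conditioning:
  (W=0, Y=0, X=0, Z=0, V=1, U=1) weight 1/126
  (W=0, Y=0, X=0, Z=0, V=1, U=2) weight 1/126
  (W=0, Y=0, X=0, Z=1, V=0, U=1) weight 1/252
  (W=0, Y=0, X=0, Z=1, V=0, U=2) weight 1/252
  (W=0, Y=0, X=1, Z=0, V=1, U=1) weight 8/315
  (W=0, Y=0, X=1, Z=0, V=1, U=2) weight 8/315
  (W=0, Y=0, X=1, Z=1, V=0, U=1) weight 1/315
  (W=0, Y=0, X=1, Z=1, V=0, U=2) weight 1/315
  … 64 more
Group by Z:
  weight(Z=0) = 47/105
  weight(Z=1) = 23/210
Total weight = 47/105 + 23/210 = 39/70
P(Z=0 | obs) = 47/105 / 39/70 = 94/117
P(Z=1 | obs) = 23/210 / 39/70 = 23/117

P(Z=0) = 94/117, P(Z=1) = 23/117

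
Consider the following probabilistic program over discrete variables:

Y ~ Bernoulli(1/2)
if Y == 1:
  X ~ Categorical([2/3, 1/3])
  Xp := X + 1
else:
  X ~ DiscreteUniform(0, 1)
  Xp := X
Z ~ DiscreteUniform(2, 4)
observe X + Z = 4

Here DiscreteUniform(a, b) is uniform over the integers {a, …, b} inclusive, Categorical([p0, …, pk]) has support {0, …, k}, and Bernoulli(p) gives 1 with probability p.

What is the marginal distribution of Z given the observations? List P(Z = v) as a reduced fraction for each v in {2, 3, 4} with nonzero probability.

Enumerate traces; 4 have nonzero weight after conditioning:
  (Y=0, X=0, Z=4) weight 1/12
  (Y=0, X=1, Z=3) weight 1/12
  (Y=1, X=0, Z=4) weight 1/9
  (Y=1, X=1, Z=3) weight 1/18
Group by Z:
  weight(Z=3) = 5/36
  weight(Z=4) = 7/36
Total weight = 5/36 + 7/36 = 1/3
P(Z=3 | obs) = 5/36 / 1/3 = 5/12
P(Z=4 | obs) = 7/36 / 1/3 = 7/12

P(Z=3) = 5/12, P(Z=4) = 7/12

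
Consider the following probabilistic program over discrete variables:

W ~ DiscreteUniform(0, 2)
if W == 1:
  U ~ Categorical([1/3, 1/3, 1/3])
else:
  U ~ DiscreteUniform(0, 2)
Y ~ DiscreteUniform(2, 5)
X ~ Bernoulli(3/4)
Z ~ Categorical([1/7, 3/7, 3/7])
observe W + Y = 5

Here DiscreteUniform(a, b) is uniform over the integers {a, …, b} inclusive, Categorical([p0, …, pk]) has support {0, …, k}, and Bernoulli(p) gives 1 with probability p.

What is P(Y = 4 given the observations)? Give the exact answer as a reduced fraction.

Enumerate traces; 54 have nonzero weight after conditioning:
  (W=0, U=0, Y=5, X=0, Z=0) weight 1/1008
  (W=0, U=0, Y=5, X=0, Z=1) weight 1/336
  (W=0, U=0, Y=5, X=0, Z=2) weight 1/336
  (W=0, U=0, Y=5, X=1, Z=0) weight 1/336
  (W=0, U=0, Y=5, X=1, Z=1) weight 1/112
  (W=0, U=0, Y=5, X=1, Z=2) weight 1/112
  (W=0, U=1, Y=5, X=0, Z=0) weight 1/1008
  (W=0, U=1, Y=5, X=0, Z=1) weight 1/336
  (W=1, U=0, Y=4, X=0, Z=0) weight 1/1008
  (W=2, U=0, Y=3, X=0, Z=0) weight 1/1008
  … 44 more
Group by Y:
  weight(Y=3) = 1/12
  weight(Y=4) = 1/12
  weight(Y=5) = 1/12
Total weight = 1/12 + 1/12 + 1/12 = 1/4
P(Y=3 | obs) = 1/12 / 1/4 = 1/3
P(Y=4 | obs) = 1/12 / 1/4 = 1/3
P(Y=5 | obs) = 1/12 / 1/4 = 1/3

P(Y = 4 | obs) = 1/3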